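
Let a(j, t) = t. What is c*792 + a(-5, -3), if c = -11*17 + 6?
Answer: -143355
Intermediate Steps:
c = -181 (c = -187 + 6 = -181)
c*792 + a(-5, -3) = -181*792 - 3 = -143352 - 3 = -143355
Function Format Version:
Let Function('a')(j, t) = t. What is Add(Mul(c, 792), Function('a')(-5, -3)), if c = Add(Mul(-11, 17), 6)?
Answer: -143355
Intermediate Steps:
c = -181 (c = Add(-187, 6) = -181)
Add(Mul(c, 792), Function('a')(-5, -3)) = Add(Mul(-181, 792), -3) = Add(-143352, -3) = -143355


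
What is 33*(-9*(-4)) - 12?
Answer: 1176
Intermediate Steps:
33*(-9*(-4)) - 12 = 33*36 - 12 = 1188 - 12 = 1176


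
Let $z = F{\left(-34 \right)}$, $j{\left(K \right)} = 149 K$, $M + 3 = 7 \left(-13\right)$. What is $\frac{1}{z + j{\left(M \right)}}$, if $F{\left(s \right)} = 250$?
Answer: $- \frac{1}{13756} \approx -7.2696 \cdot 10^{-5}$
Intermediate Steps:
$M = -94$ ($M = -3 + 7 \left(-13\right) = -3 - 91 = -94$)
$z = 250$
$\frac{1}{z + j{\left(M \right)}} = \frac{1}{250 + 149 \left(-94\right)} = \frac{1}{250 - 14006} = \frac{1}{-13756} = - \frac{1}{13756}$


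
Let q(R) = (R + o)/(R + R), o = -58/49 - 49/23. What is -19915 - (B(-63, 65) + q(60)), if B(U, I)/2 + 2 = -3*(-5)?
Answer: -179792315/9016 ≈ -19941.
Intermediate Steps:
o = -3735/1127 (o = -58*1/49 - 49*1/23 = -58/49 - 49/23 = -3735/1127 ≈ -3.3141)
q(R) = (-3735/1127 + R)/(2*R) (q(R) = (R - 3735/1127)/(R + R) = (-3735/1127 + R)/((2*R)) = (-3735/1127 + R)*(1/(2*R)) = (-3735/1127 + R)/(2*R))
B(U, I) = 26 (B(U, I) = -4 + 2*(-3*(-5)) = -4 + 2*15 = -4 + 30 = 26)
-19915 - (B(-63, 65) + q(60)) = -19915 - (26 + (1/2254)*(-3735 + 1127*60)/60) = -19915 - (26 + (1/2254)*(1/60)*(-3735 + 67620)) = -19915 - (26 + (1/2254)*(1/60)*63885) = -19915 - (26 + 4259/9016) = -19915 - 1*238675/9016 = -19915 - 238675/9016 = -179792315/9016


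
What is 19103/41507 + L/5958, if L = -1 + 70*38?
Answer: 224182787/247298706 ≈ 0.90653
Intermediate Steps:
L = 2659 (L = -1 + 2660 = 2659)
19103/41507 + L/5958 = 19103/41507 + 2659/5958 = 224182787/247298706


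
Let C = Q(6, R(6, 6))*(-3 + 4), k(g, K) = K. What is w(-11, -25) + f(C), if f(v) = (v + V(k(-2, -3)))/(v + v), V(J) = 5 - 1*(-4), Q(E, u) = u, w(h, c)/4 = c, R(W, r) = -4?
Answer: -805/8 ≈ -100.63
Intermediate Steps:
w(h, c) = 4*c
V(J) = 9 (V(J) = 5 + 4 = 9)
C = -4 (C = -4*(-3 + 4) = -4*1 = -4)
f(v) = (9 + v)/(2*v) (f(v) = (v + 9)/(v + v) = (9 + v)/((2*v)) = (9 + v)*(1/(2*v)) = (9 + v)/(2*v))
w(-11, -25) + f(C) = 4*(-25) + (1/2)*(9 - 4)/(-4) = -100 + (1/2)*(-1/4)*5 = -100 - 5/8 = -805/8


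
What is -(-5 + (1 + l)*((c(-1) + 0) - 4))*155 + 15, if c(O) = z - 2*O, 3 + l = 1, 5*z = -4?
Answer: 356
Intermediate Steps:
z = -⅘ (z = (⅕)*(-4) = -⅘ ≈ -0.80000)
l = -2 (l = -3 + 1 = -2)
c(O) = -⅘ - 2*O
-(-5 + (1 + l)*((c(-1) + 0) - 4))*155 + 15 = -(-5 + (1 - 2)*(((-⅘ - 2*(-1)) + 0) - 4))*155 + 15 = -(-5 - (((-⅘ + 2) + 0) - 4))*155 + 15 = -(-5 - ((6/5 + 0) - 4))*155 + 15 = -(-5 - (6/5 - 4))*155 + 15 = -(-5 - 1*(-14/5))*155 + 15 = -(-5 + 14/5)*155 + 15 = -1*(-11/5)*155 + 15 = (11/5)*155 + 15 = 341 + 15 = 356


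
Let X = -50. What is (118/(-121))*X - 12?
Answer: 4448/121 ≈ 36.760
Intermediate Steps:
(118/(-121))*X - 12 = (118/(-121))*(-50) - 12 = (118*(-1/121))*(-50) - 12 = -118/121*(-50) - 12 = 5900/121 - 12 = 4448/121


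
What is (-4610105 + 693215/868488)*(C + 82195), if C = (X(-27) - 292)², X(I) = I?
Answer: -184131686167191725/217122 ≈ -8.4806e+11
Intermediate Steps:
C = 101761 (C = (-27 - 292)² = (-319)² = 101761)
(-4610105 + 693215/868488)*(C + 82195) = (-4610105 + 693215/868488)*(101761 + 82195) = (-4610105 + 693215*(1/868488))*183956 = (-4610105 + 693215/868488)*183956 = -4003820178025/868488*183956 = -184131686167191725/217122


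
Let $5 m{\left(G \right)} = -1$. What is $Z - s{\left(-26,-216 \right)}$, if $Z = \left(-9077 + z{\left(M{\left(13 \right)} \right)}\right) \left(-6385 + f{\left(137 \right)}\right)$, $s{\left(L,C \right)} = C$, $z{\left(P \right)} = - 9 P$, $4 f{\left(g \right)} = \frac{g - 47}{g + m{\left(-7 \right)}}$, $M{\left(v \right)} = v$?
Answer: $\frac{4461381931}{76} \approx 5.8702 \cdot 10^{7}$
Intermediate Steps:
$m{\left(G \right)} = - \frac{1}{5}$ ($m{\left(G \right)} = \frac{1}{5} \left(-1\right) = - \frac{1}{5}$)
$f{\left(g \right)} = \frac{-47 + g}{4 \left(- \frac{1}{5} + g\right)}$ ($f{\left(g \right)} = \frac{\left(g - 47\right) \frac{1}{g - \frac{1}{5}}}{4} = \frac{\left(-47 + g\right) \frac{1}{- \frac{1}{5} + g}}{4} = \frac{\frac{1}{- \frac{1}{5} + g} \left(-47 + g\right)}{4} = \frac{-47 + g}{4 \left(- \frac{1}{5} + g\right)}$)
$Z = \frac{4461365515}{76}$ ($Z = \left(-9077 - 117\right) \left(-6385 + \frac{5 \left(-47 + 137\right)}{4 \left(-1 + 5 \cdot 137\right)}\right) = \left(-9077 - 117\right) \left(-6385 + \frac{5}{4} \frac{1}{-1 + 685} \cdot 90\right) = - 9194 \left(-6385 + \frac{5}{4} \cdot \frac{1}{684} \cdot 90\right) = - 9194 \left(-6385 + \frac{25}{152}\right) = \left(-9194\right) \left(- \frac{970495}{152}\right) = \frac{4461365515}{76} \approx 5.8702 \cdot 10^{7}$)
$Z - s{\left(-26,-216 \right)} = \frac{4461365515}{76} - -216 = \frac{4461365515}{76} + 216 = \frac{4461381931}{76}$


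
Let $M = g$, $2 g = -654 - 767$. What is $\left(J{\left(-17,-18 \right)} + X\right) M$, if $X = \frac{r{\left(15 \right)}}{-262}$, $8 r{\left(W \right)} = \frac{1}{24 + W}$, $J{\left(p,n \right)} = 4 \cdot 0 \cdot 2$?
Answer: $\frac{1421}{163488} \approx 0.0086918$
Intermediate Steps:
$J{\left(p,n \right)} = 0$ ($J{\left(p,n \right)} = 0 \cdot 2 = 0$)
$r{\left(W \right)} = \frac{1}{8 \left(24 + W\right)}$
$g = - \frac{1421}{2}$ ($g = \frac{-654 - 767}{2} = \frac{1}{2} \left(-1421\right) = - \frac{1421}{2} \approx -710.5$)
$X = - \frac{1}{81744}$ ($X = \frac{\frac{1}{8} \frac{1}{24 + 15}}{-262} = \frac{1}{8 \cdot 39} \left(- \frac{1}{262}\right) = \frac{1}{8} \cdot \frac{1}{39} \left(- \frac{1}{262}\right) = \frac{1}{312} \left(- \frac{1}{262}\right) = - \frac{1}{81744} \approx -1.2233 \cdot 10^{-5}$)
$M = - \frac{1421}{2} \approx -710.5$
$\left(J{\left(-17,-18 \right)} + X\right) M = \left(0 - \frac{1}{81744}\right) \left(- \frac{1421}{2}\right) = \left(- \frac{1}{81744}\right) \left(- \frac{1421}{2}\right) = \frac{1421}{163488}$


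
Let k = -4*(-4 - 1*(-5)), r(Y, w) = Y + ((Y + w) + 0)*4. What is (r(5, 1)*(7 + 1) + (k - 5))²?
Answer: 49729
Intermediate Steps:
r(Y, w) = 4*w + 5*Y (r(Y, w) = Y + (Y + w)*4 = Y + (4*Y + 4*w) = 4*w + 5*Y)
k = -4 (k = -4*(-4 + 5) = -4*1 = -4)
(r(5, 1)*(7 + 1) + (k - 5))² = ((4*1 + 5*5)*(7 + 1) + (-4 - 5))² = ((4 + 25)*8 - 9)² = (29*8 - 9)² = (232 - 9)² = 223² = 49729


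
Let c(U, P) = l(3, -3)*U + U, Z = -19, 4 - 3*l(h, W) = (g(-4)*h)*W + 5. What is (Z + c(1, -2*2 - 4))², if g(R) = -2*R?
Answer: 289/9 ≈ 32.111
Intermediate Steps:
l(h, W) = -⅓ - 8*W*h/3 (l(h, W) = 4/3 - (((-2*(-4))*h)*W + 5)/3 = 4/3 - ((8*h)*W + 5)/3 = 4/3 - (8*W*h + 5)/3 = 4/3 - (5 + 8*W*h)/3 = 4/3 + (-5/3 - 8*W*h/3) = -⅓ - 8*W*h/3)
c(U, P) = 74*U/3 (c(U, P) = (-⅓ - 8/3*(-3)*3)*U + U = (-⅓ + 24)*U + U = 71*U/3 + U = 74*U/3)
(Z + c(1, -2*2 - 4))² = (-19 + (74/3)*1)² = (-19 + 74/3)² = (17/3)² = 289/9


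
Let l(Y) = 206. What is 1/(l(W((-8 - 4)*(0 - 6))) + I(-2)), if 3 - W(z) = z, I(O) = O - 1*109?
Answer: 1/95 ≈ 0.010526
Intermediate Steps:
I(O) = -109 + O (I(O) = O - 109 = -109 + O)
W(z) = 3 - z
1/(l(W((-8 - 4)*(0 - 6))) + I(-2)) = 1/(206 + (-109 - 2)) = 1/(206 - 111) = 1/95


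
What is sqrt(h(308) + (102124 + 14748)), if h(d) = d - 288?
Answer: 6*sqrt(3247) ≈ 341.89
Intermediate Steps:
h(d) = -288 + d
sqrt(h(308) + (102124 + 14748)) = sqrt((-288 + 308) + (102124 + 14748)) = sqrt(20 + 116872) = sqrt(116892) = 6*sqrt(3247)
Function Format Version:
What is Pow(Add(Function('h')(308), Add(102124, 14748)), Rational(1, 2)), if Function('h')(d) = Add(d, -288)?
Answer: Mul(6, Pow(3247, Rational(1, 2))) ≈ 341.89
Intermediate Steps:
Function('h')(d) = Add(-288, d)
Pow(Add(Function('h')(308), Add(102124, 14748)), Rational(1, 2)) = Pow(Add(Add(-288, 308), Add(102124, 14748)), Rational(1, 2)) = Pow(Add(20, 116872), Rational(1, 2)) = Pow(116892, Rational(1, 2)) = Mul(6, Pow(3247, Rational(1, 2)))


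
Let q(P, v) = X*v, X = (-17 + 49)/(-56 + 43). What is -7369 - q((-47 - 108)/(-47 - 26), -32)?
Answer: -96821/13 ≈ -7447.8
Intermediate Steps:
X = -32/13 (X = 32/(-13) = 32*(-1/13) = -32/13 ≈ -2.4615)
q(P, v) = -32*v/13
-7369 - q((-47 - 108)/(-47 - 26), -32) = -7369 - (-32)*(-32)/13 = -7369 - 1*1024/13 = -7369 - 1024/13 = -96821/13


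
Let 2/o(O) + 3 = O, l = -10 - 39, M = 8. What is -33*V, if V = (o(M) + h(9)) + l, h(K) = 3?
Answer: 7524/5 ≈ 1504.8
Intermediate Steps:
l = -49
o(O) = 2/(-3 + O)
V = -228/5 (V = (2/(-3 + 8) + 3) - 49 = (2/5 + 3) - 49 = (2*(⅕) + 3) - 49 = (⅖ + 3) - 49 = 17/5 - 49 = -228/5 ≈ -45.600)
-33*V = -33*(-228/5) = 7524/5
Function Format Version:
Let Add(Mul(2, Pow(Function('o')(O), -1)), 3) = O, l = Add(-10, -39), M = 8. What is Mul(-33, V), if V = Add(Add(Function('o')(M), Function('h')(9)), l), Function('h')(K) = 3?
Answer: Rational(7524, 5) ≈ 1504.8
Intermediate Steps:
l = -49
Function('o')(O) = Mul(2, Pow(Add(-3, O), -1))
V = Rational(-228, 5) (V = Add(Add(Mul(2, Pow(Add(-3, 8), -1)), 3), -49) = Add(Add(Mul(2, Pow(5, -1)), 3), -49) = Add(Add(Mul(2, Rational(1, 5)), 3), -49) = Add(Add(Rational(2, 5), 3), -49) = Add(Rational(17, 5), -49) = Rational(-228, 5) ≈ -45.600)
Mul(-33, V) = Mul(-33, Rational(-228, 5)) = Rational(7524, 5)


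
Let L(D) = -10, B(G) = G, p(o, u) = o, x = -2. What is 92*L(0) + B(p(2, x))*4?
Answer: -912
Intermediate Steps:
92*L(0) + B(p(2, x))*4 = 92*(-10) + 2*4 = -920 + 8 = -912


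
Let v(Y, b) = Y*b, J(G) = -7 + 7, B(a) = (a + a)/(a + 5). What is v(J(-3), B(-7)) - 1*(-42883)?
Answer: 42883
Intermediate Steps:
B(a) = 2*a/(5 + a) (B(a) = (2*a)/(5 + a) = 2*a/(5 + a))
J(G) = 0
v(J(-3), B(-7)) - 1*(-42883) = 0*(2*(-7)/(5 - 7)) - 1*(-42883) = 0*(2*(-7)/(-2)) + 42883 = 0*(2*(-7)*(-½)) + 42883 = 0*7 + 42883 = 0 + 42883 = 42883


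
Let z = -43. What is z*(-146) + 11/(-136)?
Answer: 853797/136 ≈ 6277.9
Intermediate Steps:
z*(-146) + 11/(-136) = -43*(-146) + 11/(-136) = 6278 + 11*(-1/136) = 6278 - 11/136 = 853797/136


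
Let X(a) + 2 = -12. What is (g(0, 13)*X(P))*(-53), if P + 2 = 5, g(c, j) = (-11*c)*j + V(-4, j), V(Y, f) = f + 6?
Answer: 14098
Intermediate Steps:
V(Y, f) = 6 + f
g(c, j) = 6 + j - 11*c*j (g(c, j) = (-11*c)*j + (6 + j) = -11*c*j + (6 + j) = 6 + j - 11*c*j)
P = 3 (P = -2 + 5 = 3)
X(a) = -14 (X(a) = -2 - 12 = -14)
(g(0, 13)*X(P))*(-53) = ((6 + 13 - 11*0*13)*(-14))*(-53) = ((6 + 13 + 0)*(-14))*(-53) = (19*(-14))*(-53) = -266*(-53) = 14098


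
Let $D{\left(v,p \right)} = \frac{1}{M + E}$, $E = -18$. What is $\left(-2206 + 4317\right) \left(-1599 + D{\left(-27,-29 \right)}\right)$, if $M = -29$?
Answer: $- \frac{158650094}{47} \approx -3.3755 \cdot 10^{6}$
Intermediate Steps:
$D{\left(v,p \right)} = - \frac{1}{47}$ ($D{\left(v,p \right)} = \frac{1}{-29 - 18} = \frac{1}{-47} = - \frac{1}{47}$)
$\left(-2206 + 4317\right) \left(-1599 + D{\left(-27,-29 \right)}\right) = \left(-2206 + 4317\right) \left(-1599 - \frac{1}{47}\right) = 2111 \left(- \frac{75154}{47}\right) = - \frac{158650094}{47}$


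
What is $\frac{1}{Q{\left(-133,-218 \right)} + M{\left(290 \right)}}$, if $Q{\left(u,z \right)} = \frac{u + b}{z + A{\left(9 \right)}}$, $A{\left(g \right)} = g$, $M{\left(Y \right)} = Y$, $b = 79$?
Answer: $\frac{209}{60664} \approx 0.0034452$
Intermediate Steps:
$Q{\left(u,z \right)} = \frac{79 + u}{9 + z}$ ($Q{\left(u,z \right)} = \frac{u + 79}{z + 9} = \frac{79 + u}{9 + z}$)
$\frac{1}{Q{\left(-133,-218 \right)} + M{\left(290 \right)}} = \frac{1}{\frac{79 - 133}{9 - 218} + 290} = \frac{1}{\frac{1}{-209} \left(-54\right) + 290} = \frac{1}{\left(- \frac{1}{209}\right) \left(-54\right) + 290} = \frac{1}{\frac{54}{209} + 290} = \frac{1}{\frac{60664}{209}} = \frac{209}{60664}$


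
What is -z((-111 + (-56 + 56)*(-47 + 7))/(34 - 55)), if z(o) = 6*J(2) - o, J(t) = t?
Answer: -47/7 ≈ -6.7143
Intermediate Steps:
z(o) = 12 - o (z(o) = 6*2 - o = 12 - o)
-z((-111 + (-56 + 56)*(-47 + 7))/(34 - 55)) = -(12 - (-111 + (-56 + 56)*(-47 + 7))/(34 - 55)) = -(12 - (-111 + 0*(-40))/(-21)) = -(12 - (-111 + 0)*(-1)/21) = -(12 - (-111)*(-1)/21) = -(12 - 1*37/7) = -(12 - 37/7) = -1*47/7 = -47/7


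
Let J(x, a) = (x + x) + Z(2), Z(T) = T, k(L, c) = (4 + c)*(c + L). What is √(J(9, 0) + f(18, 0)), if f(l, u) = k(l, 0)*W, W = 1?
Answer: 2*√23 ≈ 9.5917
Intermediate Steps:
k(L, c) = (4 + c)*(L + c)
J(x, a) = 2 + 2*x (J(x, a) = (x + x) + 2 = 2*x + 2 = 2 + 2*x)
f(l, u) = 4*l (f(l, u) = (0² + 4*l + 4*0 + l*0)*1 = (0 + 4*l + 0 + 0)*1 = (4*l)*1 = 4*l)
√(J(9, 0) + f(18, 0)) = √((2 + 2*9) + 4*18) = √((2 + 18) + 72) = √(20 + 72) = √92 = 2*√23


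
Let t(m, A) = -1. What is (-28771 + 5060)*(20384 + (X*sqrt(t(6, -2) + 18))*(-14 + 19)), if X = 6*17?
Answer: -483325024 - 12092610*sqrt(17) ≈ -5.3318e+8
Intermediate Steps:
X = 102
(-28771 + 5060)*(20384 + (X*sqrt(t(6, -2) + 18))*(-14 + 19)) = (-28771 + 5060)*(20384 + (102*sqrt(-1 + 18))*(-14 + 19)) = -23711*(20384 + (102*sqrt(17))*5) = -23711*(20384 + 510*sqrt(17)) = -483325024 - 12092610*sqrt(17)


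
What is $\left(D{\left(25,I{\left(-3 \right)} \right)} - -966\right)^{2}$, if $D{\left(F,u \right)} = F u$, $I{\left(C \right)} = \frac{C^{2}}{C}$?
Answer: $793881$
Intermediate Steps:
$I{\left(C \right)} = C$
$\left(D{\left(25,I{\left(-3 \right)} \right)} - -966\right)^{2} = \left(25 \left(-3\right) - -966\right)^{2} = \left(-75 + 966\right)^{2} = 891^{2} = 793881$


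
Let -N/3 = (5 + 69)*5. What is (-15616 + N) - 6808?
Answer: -23534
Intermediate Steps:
N = -1110 (N = -3*(5 + 69)*5 = -222*5 = -3*370 = -1110)
(-15616 + N) - 6808 = (-15616 - 1110) - 6808 = -16726 - 6808 = -23534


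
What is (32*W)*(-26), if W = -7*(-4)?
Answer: -23296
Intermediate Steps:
W = 28
(32*W)*(-26) = (32*28)*(-26) = 896*(-26) = -23296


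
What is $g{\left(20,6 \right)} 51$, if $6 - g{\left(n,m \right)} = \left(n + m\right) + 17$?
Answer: $-1887$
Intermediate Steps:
$g{\left(n,m \right)} = -11 - m - n$ ($g{\left(n,m \right)} = 6 - \left(\left(n + m\right) + 17\right) = 6 - \left(\left(m + n\right) + 17\right) = 6 - \left(17 + m + n\right) = -11 - m - n$)
$g{\left(20,6 \right)} 51 = \left(-11 - 6 - 20\right) 51 = \left(-37\right) 51 = -1887$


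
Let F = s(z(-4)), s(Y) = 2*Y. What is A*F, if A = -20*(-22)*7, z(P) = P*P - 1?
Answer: 92400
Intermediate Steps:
z(P) = -1 + P² (z(P) = P² - 1 = -1 + P²)
F = 30 (F = 2*(-1 + (-4)²) = 2*(-1 + 16) = 2*15 = 30)
A = 3080 (A = 440*7 = 3080)
A*F = 3080*30 = 92400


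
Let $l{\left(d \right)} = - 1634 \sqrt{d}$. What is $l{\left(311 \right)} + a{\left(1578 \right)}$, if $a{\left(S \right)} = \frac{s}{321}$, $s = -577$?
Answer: $- \frac{577}{321} - 1634 \sqrt{311} \approx -28818.0$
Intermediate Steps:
$a{\left(S \right)} = - \frac{577}{321}$
$l{\left(311 \right)} + a{\left(1578 \right)} = - 1634 \sqrt{311} - \frac{577}{321} = - \frac{577}{321} - 1634 \sqrt{311}$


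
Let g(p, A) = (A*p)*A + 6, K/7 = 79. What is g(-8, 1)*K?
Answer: -1106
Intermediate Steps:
K = 553 (K = 7*79 = 553)
g(p, A) = 6 + p*A**2 (g(p, A) = p*A**2 + 6 = 6 + p*A**2)
g(-8, 1)*K = (6 - 8*1**2)*553 = (6 - 8*1)*553 = (6 - 8)*553 = -2*553 = -1106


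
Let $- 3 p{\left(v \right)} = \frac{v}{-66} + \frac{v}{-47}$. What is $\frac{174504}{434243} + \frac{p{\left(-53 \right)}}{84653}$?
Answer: $\frac{137468303182945}{342088305750774} \approx 0.40185$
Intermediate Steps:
$p{\left(v \right)} = \frac{113 v}{9306}$ ($p{\left(v \right)} = - \frac{\frac{v}{-66} + \frac{v}{-47}}{3} = - \frac{v \left(- \frac{1}{66}\right) + v \left(- \frac{1}{47}\right)}{3} = - \frac{- \frac{v}{66} - \frac{v}{47}}{3} = - \frac{\left(- \frac{113}{3102}\right) v}{3} = \frac{113 v}{9306}$)
$\frac{174504}{434243} + \frac{p{\left(-53 \right)}}{84653} = \frac{174504}{434243} + \frac{\frac{113}{9306} \left(-53\right)}{84653} = 174504 \cdot \frac{1}{434243} - \frac{5989}{787780818} = \frac{174504}{434243} - \frac{5989}{787780818} = \frac{137468303182945}{342088305750774}$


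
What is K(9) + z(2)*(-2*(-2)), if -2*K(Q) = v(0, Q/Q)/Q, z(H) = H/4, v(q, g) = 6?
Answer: 5/3 ≈ 1.6667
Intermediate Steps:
z(H) = H/4 (z(H) = H*(1/4) = H/4)
K(Q) = -3/Q
K(9) + z(2)*(-2*(-2)) = -3/9 + ((1/4)*2)*(-2*(-2)) = -3*1/9 + (1/2)*4 = -1/3 + 2 = 5/3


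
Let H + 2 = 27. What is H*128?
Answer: 3200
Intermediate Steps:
H = 25 (H = -2 + 27 = 25)
H*128 = 25*128 = 3200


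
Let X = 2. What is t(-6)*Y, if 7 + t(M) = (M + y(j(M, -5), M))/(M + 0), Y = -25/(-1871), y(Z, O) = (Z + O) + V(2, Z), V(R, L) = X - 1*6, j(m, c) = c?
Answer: -175/3742 ≈ -0.046766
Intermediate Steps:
V(R, L) = -4 (V(R, L) = 2 - 1*6 = 2 - 6 = -4)
y(Z, O) = -4 + O + Z (y(Z, O) = (Z + O) - 4 = (O + Z) - 4 = -4 + O + Z)
Y = 25/1871 (Y = -25*(-1/1871) = 25/1871 ≈ 0.013362)
t(M) = -7 + (-9 + 2*M)/M (t(M) = -7 + (M + (-4 + M - 5))/(M + 0) = -7 + (M + (-9 + M))/M = -7 + (-9 + 2*M)/M)
t(-6)*Y = (-5 - 9/(-6))*(25/1871) = (-5 - 9*(-⅙))*(25/1871) = (-5 + 3/2)*(25/1871) = -7/2*25/1871 = -175/3742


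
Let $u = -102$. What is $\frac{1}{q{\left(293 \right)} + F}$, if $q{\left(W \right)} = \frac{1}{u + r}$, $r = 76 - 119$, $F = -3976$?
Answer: $- \frac{145}{576521} \approx -0.00025151$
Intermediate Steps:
$r = -43$ ($r = 76 - 119 = -43$)
$q{\left(W \right)} = - \frac{1}{145}$ ($q{\left(W \right)} = \frac{1}{-102 - 43} = \frac{1}{-145} = - \frac{1}{145}$)
$\frac{1}{q{\left(293 \right)} + F} = \frac{1}{- \frac{1}{145} - 3976} = \frac{1}{- \frac{576521}{145}} = - \frac{145}{576521}$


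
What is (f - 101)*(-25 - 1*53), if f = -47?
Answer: 11544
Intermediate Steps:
(f - 101)*(-25 - 1*53) = (-47 - 101)*(-25 - 1*53) = -148*(-25 - 53) = -148*(-78) = 11544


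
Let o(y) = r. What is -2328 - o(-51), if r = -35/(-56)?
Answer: -18629/8 ≈ -2328.6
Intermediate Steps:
r = 5/8 (r = -35*(-1/56) = 5/8 ≈ 0.62500)
o(y) = 5/8
-2328 - o(-51) = -2328 - 1*5/8 = -2328 - 5/8 = -18629/8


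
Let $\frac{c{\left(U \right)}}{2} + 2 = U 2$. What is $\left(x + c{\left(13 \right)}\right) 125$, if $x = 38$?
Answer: $10750$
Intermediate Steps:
$c{\left(U \right)} = -4 + 4 U$ ($c{\left(U \right)} = -4 + 2 U 2 = -4 + 2 \cdot 2 U = -4 + 4 U$)
$\left(x + c{\left(13 \right)}\right) 125 = \left(38 + \left(-4 + 4 \cdot 13\right)\right) 125 = \left(38 + \left(-4 + 52\right)\right) 125 = \left(38 + 48\right) 125 = 86 \cdot 125 = 10750$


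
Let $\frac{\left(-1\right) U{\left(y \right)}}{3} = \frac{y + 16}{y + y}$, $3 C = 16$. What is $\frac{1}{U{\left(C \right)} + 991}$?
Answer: $\frac{1}{985} \approx 0.0010152$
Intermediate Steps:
$C = \frac{16}{3}$ ($C = \frac{1}{3} \cdot 16 = \frac{16}{3} \approx 5.3333$)
$U{\left(y \right)} = - \frac{3 \left(16 + y\right)}{2 y}$ ($U{\left(y \right)} = - 3 \frac{y + 16}{y + y} = - 3 \frac{16 + y}{2 y} = - \frac{3 \left(16 + y\right)}{2 y}$)
$\frac{1}{U{\left(C \right)} + 991} = \frac{1}{\left(- \frac{3}{2} - \frac{24}{\frac{16}{3}}\right) + 991} = \frac{1}{\left(- \frac{3}{2} - \frac{9}{2}\right) + 991} = \frac{1}{-6 + 991} = \frac{1}{985}$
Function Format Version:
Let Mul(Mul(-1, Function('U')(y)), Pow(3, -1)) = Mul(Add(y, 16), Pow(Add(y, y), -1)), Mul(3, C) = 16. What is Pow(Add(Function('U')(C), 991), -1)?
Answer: Rational(1, 985) ≈ 0.0010152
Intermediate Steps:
C = Rational(16, 3) (C = Mul(Rational(1, 3), 16) = Rational(16, 3) ≈ 5.3333)
Function('U')(y) = Mul(Rational(-3, 2), Pow(y, -1), Add(16, y)) (Function('U')(y) = Mul(-3, Mul(Add(y, 16), Pow(Add(y, y), -1))) = Mul(-3, Mul(Add(16, y), Pow(Mul(2, y), -1))) = Mul(-3, Mul(Add(16, y), Mul(Rational(1, 2), Pow(y, -1)))) = Mul(-3, Mul(Rational(1, 2), Pow(y, -1), Add(16, y))) = Mul(Rational(-3, 2), Pow(y, -1), Add(16, y)))
Pow(Add(Function('U')(C), 991), -1) = Pow(Add(Add(Rational(-3, 2), Mul(-24, Pow(Rational(16, 3), -1))), 991), -1) = Pow(Add(Add(Rational(-3, 2), Mul(-24, Rational(3, 16))), 991), -1) = Pow(Add(Add(Rational(-3, 2), Rational(-9, 2)), 991), -1) = Pow(Add(-6, 991), -1) = Pow(985, -1) = Rational(1, 985)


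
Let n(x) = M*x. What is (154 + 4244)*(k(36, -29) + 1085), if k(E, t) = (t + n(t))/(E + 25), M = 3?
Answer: 290571462/61 ≈ 4.7635e+6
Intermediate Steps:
n(x) = 3*x
k(E, t) = 4*t/(25 + E) (k(E, t) = (t + 3*t)/(E + 25) = (4*t)/(25 + E) = 4*t/(25 + E))
(154 + 4244)*(k(36, -29) + 1085) = (154 + 4244)*(4*(-29)/(25 + 36) + 1085) = 4398*(4*(-29)/61 + 1085) = 4398*(4*(-29)*(1/61) + 1085) = 4398*(-116/61 + 1085) = 4398*(66069/61) = 290571462/61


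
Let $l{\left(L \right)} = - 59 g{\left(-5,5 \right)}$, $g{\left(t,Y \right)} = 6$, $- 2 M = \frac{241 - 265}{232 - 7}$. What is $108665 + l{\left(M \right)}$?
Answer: $108311$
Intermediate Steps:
$M = \frac{4}{75}$ ($M = - \frac{\left(241 - 265\right) \frac{1}{232 - 7}}{2} = - \frac{\left(-24\right) \frac{1}{225}}{2} = \left(- \frac{1}{2}\right) \left(- \frac{8}{75}\right) = \frac{4}{75} \approx 0.053333$)
$l{\left(L \right)} = -354$ ($l{\left(L \right)} = \left(-59\right) 6 = -354$)
$108665 + l{\left(M \right)} = 108665 - 354 = 108311$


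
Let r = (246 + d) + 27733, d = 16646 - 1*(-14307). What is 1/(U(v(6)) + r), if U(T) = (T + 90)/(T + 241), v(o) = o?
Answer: 247/14556300 ≈ 1.6969e-5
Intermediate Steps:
d = 30953 (d = 16646 + 14307 = 30953)
r = 58932 (r = (246 + 30953) + 27733 = 31199 + 27733 = 58932)
U(T) = (90 + T)/(241 + T)
1/(U(v(6)) + r) = 1/((90 + 6)/(241 + 6) + 58932) = 1/(96/247 + 58932) = 1/(14556300/247) = 247/14556300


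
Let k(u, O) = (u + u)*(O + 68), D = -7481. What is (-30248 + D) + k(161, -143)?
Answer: -61879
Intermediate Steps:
k(u, O) = 2*u*(68 + O) (k(u, O) = (2*u)*(68 + O) = 2*u*(68 + O))
(-30248 + D) + k(161, -143) = (-30248 - 7481) + 2*161*(68 - 143) = -37729 + 2*161*(-75) = -37729 - 24150 = -61879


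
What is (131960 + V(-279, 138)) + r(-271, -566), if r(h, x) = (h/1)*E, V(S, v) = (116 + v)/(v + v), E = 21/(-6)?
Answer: 9170750/69 ≈ 1.3291e+5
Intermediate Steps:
E = -7/2 (E = 21*(-⅙) = -7/2 ≈ -3.5000)
V(S, v) = (116 + v)/(2*v) (V(S, v) = (116 + v)/((2*v)) = (116 + v)*(1/(2*v)) = (116 + v)/(2*v))
r(h, x) = -7*h/2 (r(h, x) = (h/1)*(-7/2) = (h*1)*(-7/2) = h*(-7/2) = -7*h/2)
(131960 + V(-279, 138)) + r(-271, -566) = (131960 + (½)*(116 + 138)/138) - 7/2*(-271) = (131960 + (½)*(1/138)*254) + 1897/2 = (131960 + 127/138) + 1897/2 = 18210607/138 + 1897/2 = 9170750/69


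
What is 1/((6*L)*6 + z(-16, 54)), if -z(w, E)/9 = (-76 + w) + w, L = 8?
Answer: 1/1260 ≈ 0.00079365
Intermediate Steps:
z(w, E) = 684 - 18*w (z(w, E) = -9*((-76 + w) + w) = -9*(-76 + 2*w) = 684 - 18*w)
1/((6*L)*6 + z(-16, 54)) = 1/((6*8)*6 + (684 - 18*(-16))) = 1/(48*6 + (684 + 288)) = 1/(288 + 972) = 1/1260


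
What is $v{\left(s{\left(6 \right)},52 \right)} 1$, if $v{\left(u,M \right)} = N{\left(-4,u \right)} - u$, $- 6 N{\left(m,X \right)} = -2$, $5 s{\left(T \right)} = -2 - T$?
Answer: $\frac{29}{15} \approx 1.9333$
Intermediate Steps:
$s{\left(T \right)} = - \frac{2}{5} - \frac{T}{5}$ ($s{\left(T \right)} = \frac{-2 - T}{5} = - \frac{2}{5} - \frac{T}{5}$)
$N{\left(m,X \right)} = \frac{1}{3}$ ($N{\left(m,X \right)} = \left(- \frac{1}{6}\right) \left(-2\right) = \frac{1}{3}$)
$v{\left(u,M \right)} = \frac{1}{3} - u$
$v{\left(s{\left(6 \right)},52 \right)} 1 = \left(\frac{1}{3} - \left(- \frac{2}{5} - \frac{6}{5}\right)\right) 1 = \left(\frac{1}{3} - - \frac{8}{5}\right) 1 = \left(\frac{1}{3} + \frac{8}{5}\right) 1 = \frac{29}{15} \cdot 1 = \frac{29}{15}$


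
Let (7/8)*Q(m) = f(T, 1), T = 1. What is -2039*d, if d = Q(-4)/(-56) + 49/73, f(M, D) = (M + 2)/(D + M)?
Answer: -9344737/7154 ≈ -1306.2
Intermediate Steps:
f(M, D) = (2 + M)/(D + M)
Q(m) = 12/7 (Q(m) = 8*((2 + 1)/(1 + 1))/7 = 8*(3/2)/7 = 8*((½)*3)/7 = (8/7)*(3/2) = 12/7)
d = 4583/7154 (d = (12/7)/(-56) + 49/73 = (12/7)*(-1/56) + 49*(1/73) = -3/98 + 49/73 = 4583/7154 ≈ 0.64062)
-2039*d = -2039*4583/7154 = -9344737/7154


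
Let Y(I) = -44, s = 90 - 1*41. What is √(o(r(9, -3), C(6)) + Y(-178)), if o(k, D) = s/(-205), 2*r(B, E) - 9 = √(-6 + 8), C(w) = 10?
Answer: I*√1859145/205 ≈ 6.6512*I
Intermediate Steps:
s = 49 (s = 90 - 41 = 49)
r(B, E) = 9/2 + √2/2 (r(B, E) = 9/2 + √(-6 + 8)/2 = 9/2 + √2/2)
o(k, D) = -49/205 (o(k, D) = 49/(-205) = 49*(-1/205) = -49/205)
√(o(r(9, -3), C(6)) + Y(-178)) = √(-49/205 - 44) = √(-9069/205) = I*√1859145/205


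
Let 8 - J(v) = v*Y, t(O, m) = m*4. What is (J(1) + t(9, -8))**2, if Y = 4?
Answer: 784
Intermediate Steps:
t(O, m) = 4*m
J(v) = 8 - 4*v (J(v) = 8 - v*4 = 8 - 4*v)
(J(1) + t(9, -8))**2 = ((8 - 4*1) + 4*(-8))**2 = ((8 - 4) - 32)**2 = (4 - 32)**2 = (-28)**2 = 784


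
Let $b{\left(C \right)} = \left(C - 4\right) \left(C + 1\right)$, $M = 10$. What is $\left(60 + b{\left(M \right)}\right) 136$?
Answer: $17136$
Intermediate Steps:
$b{\left(C \right)} = \left(1 + C\right) \left(-4 + C\right)$ ($b{\left(C \right)} = \left(-4 + C\right) \left(1 + C\right) = \left(1 + C\right) \left(-4 + C\right)$)
$\left(60 + b{\left(M \right)}\right) 136 = \left(60 - \left(34 - 100\right)\right) 136 = \left(60 - -66\right) 136 = \left(60 + 66\right) 136 = 126 \cdot 136 = 17136$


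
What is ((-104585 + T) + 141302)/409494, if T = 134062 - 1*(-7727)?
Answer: 29751/68249 ≈ 0.43592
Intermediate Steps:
T = 141789 (T = 134062 + 7727 = 141789)
((-104585 + T) + 141302)/409494 = ((-104585 + 141789) + 141302)/409494 = (37204 + 141302)*(1/409494) = 178506*(1/409494) = 29751/68249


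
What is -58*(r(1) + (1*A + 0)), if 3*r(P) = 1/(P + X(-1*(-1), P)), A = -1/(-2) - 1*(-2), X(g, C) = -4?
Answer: -1247/9 ≈ -138.56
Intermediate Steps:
A = 5/2 (A = -1*(-1/2) + 2 = 1/2 + 2 = 5/2 ≈ 2.5000)
r(P) = 1/(3*(-4 + P)) (r(P) = 1/(3*(P - 4)) = 1/(3*(-4 + P)))
-58*(r(1) + (1*A + 0)) = -58*(1/(3*(-4 + 1)) + (1*(5/2) + 0)) = -58*((1/3)/(-3) + (5/2 + 0)) = -58*((1/3)*(-1/3) + 5/2) = -58*(-1/9 + 5/2) = -58*43/18 = -1247/9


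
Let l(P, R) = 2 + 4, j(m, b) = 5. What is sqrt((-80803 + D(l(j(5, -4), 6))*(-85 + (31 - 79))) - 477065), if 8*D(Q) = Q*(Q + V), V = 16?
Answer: 5*I*sqrt(89610)/2 ≈ 748.37*I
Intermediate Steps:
l(P, R) = 6
D(Q) = Q*(16 + Q)/8 (D(Q) = (Q*(Q + 16))/8 = (Q*(16 + Q))/8 = Q*(16 + Q)/8)
sqrt((-80803 + D(l(j(5, -4), 6))*(-85 + (31 - 79))) - 477065) = sqrt((-80803 + ((1/8)*6*(16 + 6))*(-85 + (31 - 79))) - 477065) = sqrt((-80803 + ((1/8)*6*22)*(-85 - 48)) - 477065) = sqrt((-80803 + (33/2)*(-133)) - 477065) = sqrt((-80803 - 4389/2) - 477065) = sqrt(-165995/2 - 477065) = sqrt(-1120125/2) = 5*I*sqrt(89610)/2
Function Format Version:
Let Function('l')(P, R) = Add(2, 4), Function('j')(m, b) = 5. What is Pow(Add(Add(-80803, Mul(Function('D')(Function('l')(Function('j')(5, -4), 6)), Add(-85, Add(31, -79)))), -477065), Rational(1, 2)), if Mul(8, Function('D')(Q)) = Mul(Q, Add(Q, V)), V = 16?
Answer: Mul(Rational(5, 2), I, Pow(89610, Rational(1, 2))) ≈ Mul(748.37, I)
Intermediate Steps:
Function('l')(P, R) = 6
Function('D')(Q) = Mul(Rational(1, 8), Q, Add(16, Q)) (Function('D')(Q) = Mul(Rational(1, 8), Mul(Q, Add(Q, 16))) = Mul(Rational(1, 8), Mul(Q, Add(16, Q))) = Mul(Rational(1, 8), Q, Add(16, Q)))
Pow(Add(Add(-80803, Mul(Function('D')(Function('l')(Function('j')(5, -4), 6)), Add(-85, Add(31, -79)))), -477065), Rational(1, 2)) = Pow(Add(Add(-80803, Mul(Mul(Rational(1, 8), 6, Add(16, 6)), Add(-85, Add(31, -79)))), -477065), Rational(1, 2)) = Pow(Add(Add(-80803, Mul(Mul(Rational(1, 8), 6, 22), Add(-85, -48))), -477065), Rational(1, 2)) = Pow(Add(Add(-80803, Mul(Rational(33, 2), -133)), -477065), Rational(1, 2)) = Pow(Add(Add(-80803, Rational(-4389, 2)), -477065), Rational(1, 2)) = Pow(Add(Rational(-165995, 2), -477065), Rational(1, 2)) = Pow(Rational(-1120125, 2), Rational(1, 2)) = Mul(Rational(5, 2), I, Pow(89610, Rational(1, 2)))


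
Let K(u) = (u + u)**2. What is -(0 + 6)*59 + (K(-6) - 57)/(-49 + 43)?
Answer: -737/2 ≈ -368.50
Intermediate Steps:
K(u) = 4*u**2 (K(u) = (2*u)**2 = 4*u**2)
-(0 + 6)*59 + (K(-6) - 57)/(-49 + 43) = -(0 + 6)*59 + (4*(-6)**2 - 57)/(-49 + 43) = -1*6*59 + (4*36 - 57)/(-6) = -6*59 + (144 - 57)*(-1/6) = -354 + 87*(-1/6) = -354 - 29/2 = -737/2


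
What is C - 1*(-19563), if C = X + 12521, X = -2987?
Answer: 29097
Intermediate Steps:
C = 9534 (C = -2987 + 12521 = 9534)
C - 1*(-19563) = 9534 - 1*(-19563) = 9534 + 19563 = 29097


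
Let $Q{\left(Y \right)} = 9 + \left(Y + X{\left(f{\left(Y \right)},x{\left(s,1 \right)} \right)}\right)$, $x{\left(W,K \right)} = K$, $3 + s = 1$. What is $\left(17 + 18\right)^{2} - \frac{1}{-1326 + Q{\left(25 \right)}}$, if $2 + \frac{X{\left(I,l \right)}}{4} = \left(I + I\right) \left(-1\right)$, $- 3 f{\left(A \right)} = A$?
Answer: $\frac{4532503}{3700} \approx 1225.0$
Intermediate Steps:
$s = -2$ ($s = -3 + 1 = -2$)
$f{\left(A \right)} = - \frac{A}{3}$
$X{\left(I,l \right)} = -8 - 8 I$ ($X{\left(I,l \right)} = -8 + 4 \left(I + I\right) \left(-1\right) = -8 + 4 \cdot 2 I \left(-1\right) = -8 + 4 \left(- 2 I\right) = -8 - 8 I$)
$Q{\left(Y \right)} = 1 + \frac{11 Y}{3}$ ($Q{\left(Y \right)} = 9 - \left(8 - Y + 8 \left(- \frac{1}{3}\right) Y\right) = 9 + \left(Y + \left(-8 + \frac{8 Y}{3}\right)\right) = 9 + \left(-8 + \frac{11 Y}{3}\right) = 1 + \frac{11 Y}{3}$)
$\left(17 + 18\right)^{2} - \frac{1}{-1326 + Q{\left(25 \right)}} = \left(17 + 18\right)^{2} - \frac{1}{-1326 + \left(1 + \frac{11}{3} \cdot 25\right)} = 35^{2} - \frac{1}{-1326 + \left(1 + \frac{275}{3}\right)} = 1225 - \frac{1}{-1326 + \frac{278}{3}} = 1225 - \frac{1}{- \frac{3700}{3}} = 1225 - - \frac{3}{3700} = 1225 + \frac{3}{3700} = \frac{4532503}{3700}$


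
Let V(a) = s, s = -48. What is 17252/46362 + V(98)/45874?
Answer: 197298218/531702597 ≈ 0.37107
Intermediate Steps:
V(a) = -48
17252/46362 + V(98)/45874 = 17252/46362 - 48/45874 = 17252*(1/46362) - 48*1/45874 = 8626/23181 - 24/22937 = 197298218/531702597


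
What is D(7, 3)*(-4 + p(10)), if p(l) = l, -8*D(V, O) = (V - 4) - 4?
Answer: 3/4 ≈ 0.75000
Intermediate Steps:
D(V, O) = 1 - V/8 (D(V, O) = -((V - 4) - 4)/8 = -((-4 + V) - 4)/8 = -(-8 + V)/8 = 1 - V/8)
D(7, 3)*(-4 + p(10)) = (1 - 1/8*7)*(-4 + 10) = (1 - 7/8)*6 = (1/8)*6 = 3/4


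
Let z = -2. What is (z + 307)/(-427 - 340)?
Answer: -305/767 ≈ -0.39765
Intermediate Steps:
(z + 307)/(-427 - 340) = (-2 + 307)/(-427 - 340) = 305/(-767) = 305*(-1/767) = -305/767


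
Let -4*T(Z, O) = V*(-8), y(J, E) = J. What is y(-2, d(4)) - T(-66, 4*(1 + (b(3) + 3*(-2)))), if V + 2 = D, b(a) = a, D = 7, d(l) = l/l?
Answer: -12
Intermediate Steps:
d(l) = 1
V = 5 (V = -2 + 7 = 5)
T(Z, O) = 10 (T(Z, O) = -5*(-8)/4 = -¼*(-40) = 10)
y(-2, d(4)) - T(-66, 4*(1 + (b(3) + 3*(-2)))) = -2 - 1*10 = -2 - 10 = -12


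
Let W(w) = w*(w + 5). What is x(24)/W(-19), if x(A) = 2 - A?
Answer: -11/133 ≈ -0.082707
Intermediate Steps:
W(w) = w*(5 + w)
x(24)/W(-19) = (2 - 1*24)/((-19*(5 - 19))) = (2 - 24)/((-19*(-14))) = -22/266 = -22*1/266 = -11/133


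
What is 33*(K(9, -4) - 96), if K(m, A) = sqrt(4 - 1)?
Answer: -3168 + 33*sqrt(3) ≈ -3110.8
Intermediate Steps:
K(m, A) = sqrt(3)
33*(K(9, -4) - 96) = 33*(sqrt(3) - 96) = 33*(-96 + sqrt(3)) = -3168 + 33*sqrt(3)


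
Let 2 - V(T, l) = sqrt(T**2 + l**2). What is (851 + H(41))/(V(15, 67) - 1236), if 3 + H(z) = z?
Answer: -548513/759021 + 889*sqrt(4714)/1518042 ≈ -0.68245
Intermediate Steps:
V(T, l) = 2 - sqrt(T**2 + l**2)
H(z) = -3 + z
(851 + H(41))/(V(15, 67) - 1236) = (851 + (-3 + 41))/((2 - sqrt(15**2 + 67**2)) - 1236) = (851 + 38)/((2 - sqrt(225 + 4489)) - 1236) = 889/((2 - sqrt(4714)) - 1236) = 889/(-1234 - sqrt(4714))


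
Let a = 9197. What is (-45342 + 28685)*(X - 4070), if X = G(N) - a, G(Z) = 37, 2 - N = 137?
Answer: 220372110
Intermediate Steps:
N = -135 (N = 2 - 1*137 = 2 - 137 = -135)
X = -9160 (X = 37 - 1*9197 = 37 - 9197 = -9160)
(-45342 + 28685)*(X - 4070) = (-45342 + 28685)*(-9160 - 4070) = -16657*(-13230) = 220372110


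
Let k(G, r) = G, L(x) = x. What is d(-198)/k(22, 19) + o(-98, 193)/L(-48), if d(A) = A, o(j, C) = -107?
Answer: -325/48 ≈ -6.7708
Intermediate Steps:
d(-198)/k(22, 19) + o(-98, 193)/L(-48) = -198/22 - 107/(-48) = -198*1/22 - 107*(-1/48) = -9 + 107/48 = -325/48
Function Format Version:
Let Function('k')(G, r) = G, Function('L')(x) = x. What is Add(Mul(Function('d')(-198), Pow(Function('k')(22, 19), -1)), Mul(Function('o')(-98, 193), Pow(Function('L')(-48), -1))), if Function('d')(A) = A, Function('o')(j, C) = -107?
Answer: Rational(-325, 48) ≈ -6.7708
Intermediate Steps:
Add(Mul(Function('d')(-198), Pow(Function('k')(22, 19), -1)), Mul(Function('o')(-98, 193), Pow(Function('L')(-48), -1))) = Add(Mul(-198, Pow(22, -1)), Mul(-107, Pow(-48, -1))) = Add(Mul(-198, Rational(1, 22)), Mul(-107, Rational(-1, 48))) = Add(-9, Rational(107, 48)) = Rational(-325, 48)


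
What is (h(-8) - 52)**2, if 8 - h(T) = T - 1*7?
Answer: 841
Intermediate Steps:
h(T) = 15 - T (h(T) = 8 - (T - 1*7) = 8 - (T - 7) = 8 - (-7 + T) = 8 + (7 - T) = 15 - T)
(h(-8) - 52)**2 = ((15 - 1*(-8)) - 52)**2 = ((15 + 8) - 52)**2 = (23 - 52)**2 = (-29)**2 = 841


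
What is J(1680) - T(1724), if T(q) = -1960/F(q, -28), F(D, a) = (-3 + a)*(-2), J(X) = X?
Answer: 53060/31 ≈ 1711.6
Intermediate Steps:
F(D, a) = 6 - 2*a
T(q) = -980/31 (T(q) = -1960/(6 - 2*(-28)) = -1960/(6 + 56) = -1960/62 = -1960*1/62 = -980/31)
J(1680) - T(1724) = 1680 - 1*(-980/31) = 1680 + 980/31 = 53060/31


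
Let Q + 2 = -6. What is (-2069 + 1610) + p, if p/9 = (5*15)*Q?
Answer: -5859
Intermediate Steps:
Q = -8 (Q = -2 - 6 = -8)
p = -5400 (p = 9*((5*15)*(-8)) = 9*(75*(-8)) = 9*(-600) = -5400)
(-2069 + 1610) + p = (-2069 + 1610) - 5400 = -459 - 5400 = -5859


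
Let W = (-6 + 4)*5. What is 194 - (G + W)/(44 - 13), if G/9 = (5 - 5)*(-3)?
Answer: 6024/31 ≈ 194.32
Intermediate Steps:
G = 0 (G = 9*((5 - 5)*(-3)) = 9*(0*(-3)) = 9*0 = 0)
W = -10 (W = -2*5 = -10)
194 - (G + W)/(44 - 13) = 194 - (0 - 10)/(44 - 13) = 194 - (-10)/31 = 194 - 1*(-10/31) = 194 + 10/31 = 6024/31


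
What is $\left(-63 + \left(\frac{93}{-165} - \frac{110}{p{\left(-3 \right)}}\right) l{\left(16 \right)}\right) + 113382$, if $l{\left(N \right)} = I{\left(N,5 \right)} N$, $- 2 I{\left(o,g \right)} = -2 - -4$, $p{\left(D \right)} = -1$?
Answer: $\frac{6136241}{55} \approx 1.1157 \cdot 10^{5}$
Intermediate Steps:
$I{\left(o,g \right)} = -1$ ($I{\left(o,g \right)} = - \frac{-2 - -4}{2} = - \frac{-2 + 4}{2} = \left(- \frac{1}{2}\right) 2 = -1$)
$l{\left(N \right)} = - N$
$\left(-63 + \left(\frac{93}{-165} - \frac{110}{p{\left(-3 \right)}}\right) l{\left(16 \right)}\right) + 113382 = \left(-63 + \left(\frac{93}{-165} - \frac{110}{-1}\right) \left(\left(-1\right) 16\right)\right) + 113382 = \left(-63 + \left(93 \left(- \frac{1}{165}\right) - -110\right) \left(-16\right)\right) + 113382 = \left(-63 + \left(- \frac{31}{55} + 110\right) \left(-16\right)\right) + 113382 = \left(-63 + \frac{6019}{55} \left(-16\right)\right) + 113382 = \left(-63 - \frac{96304}{55}\right) + 113382 = - \frac{99769}{55} + 113382 = \frac{6136241}{55}$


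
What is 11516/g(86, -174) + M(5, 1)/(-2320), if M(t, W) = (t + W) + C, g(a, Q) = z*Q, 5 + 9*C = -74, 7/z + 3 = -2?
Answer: 1381955/29232 ≈ 47.275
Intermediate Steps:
z = -7/5 (z = 7/(-3 - 2) = 7/(-5) = 7*(-1/5) = -7/5 ≈ -1.4000)
C = -79/9 (C = -5/9 + (1/9)*(-74) = -5/9 - 74/9 = -79/9 ≈ -8.7778)
g(a, Q) = -7*Q/5
M(t, W) = -79/9 + W + t (M(t, W) = (t + W) - 79/9 = (W + t) - 79/9 = -79/9 + W + t)
11516/g(86, -174) + M(5, 1)/(-2320) = 11516/((-7/5*(-174))) + (-79/9 + 1 + 5)/(-2320) = 11516/(1218/5) - 25/9*(-1/2320) = 11516*(5/1218) + 5/4176 = 28790/609 + 5/4176 = 1381955/29232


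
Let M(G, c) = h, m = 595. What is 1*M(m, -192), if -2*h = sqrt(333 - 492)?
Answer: -I*sqrt(159)/2 ≈ -6.3048*I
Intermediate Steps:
h = -I*sqrt(159)/2 (h = -sqrt(333 - 492)/2 = -I*sqrt(159)/2 ≈ -6.3048*I)
M(G, c) = -I*sqrt(159)/2
1*M(m, -192) = 1*(-I*sqrt(159)/2) = -I*sqrt(159)/2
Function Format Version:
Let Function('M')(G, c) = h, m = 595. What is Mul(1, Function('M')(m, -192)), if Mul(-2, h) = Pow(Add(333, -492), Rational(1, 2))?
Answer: Mul(Rational(-1, 2), I, Pow(159, Rational(1, 2))) ≈ Mul(-6.3048, I)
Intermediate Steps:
h = Mul(Rational(-1, 2), I, Pow(159, Rational(1, 2))) (h = Mul(Rational(-1, 2), Pow(Add(333, -492), Rational(1, 2))) = Mul(Rational(-1, 2), Pow(-159, Rational(1, 2))) = Mul(Rational(-1, 2), Mul(I, Pow(159, Rational(1, 2)))) = Mul(Rational(-1, 2), I, Pow(159, Rational(1, 2))) ≈ Mul(-6.3048, I))
Function('M')(G, c) = Mul(Rational(-1, 2), I, Pow(159, Rational(1, 2)))
Mul(1, Function('M')(m, -192)) = Mul(1, Mul(Rational(-1, 2), I, Pow(159, Rational(1, 2)))) = Mul(Rational(-1, 2), I, Pow(159, Rational(1, 2)))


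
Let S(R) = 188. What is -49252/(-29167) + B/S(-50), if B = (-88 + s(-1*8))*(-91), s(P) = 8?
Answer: 55398784/1370849 ≈ 40.412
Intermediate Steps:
B = 7280 (B = (-88 + 8)*(-91) = -80*(-91) = 7280)
-49252/(-29167) + B/S(-50) = -49252/(-29167) + 7280/188 = -49252*(-1/29167) + 7280*(1/188) = 49252/29167 + 1820/47 = 55398784/1370849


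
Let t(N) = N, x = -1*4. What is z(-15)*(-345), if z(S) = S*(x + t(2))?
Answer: -10350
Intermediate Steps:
x = -4
z(S) = -2*S (z(S) = S*(-4 + 2) = S*(-2) = -2*S)
z(-15)*(-345) = -2*(-15)*(-345) = 30*(-345) = -10350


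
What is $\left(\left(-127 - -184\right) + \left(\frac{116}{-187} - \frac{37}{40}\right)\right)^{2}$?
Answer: $\frac{172059869601}{55950400} \approx 3075.2$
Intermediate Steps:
$\left(\left(-127 - -184\right) + \left(\frac{116}{-187} - \frac{37}{40}\right)\right)^{2} = \left(\left(-127 + 184\right) + \left(116 \left(- \frac{1}{187}\right) - \frac{37}{40}\right)\right)^{2} = \left(57 - \frac{11559}{7480}\right)^{2} = \left(\frac{414801}{7480}\right)^{2} = \frac{172059869601}{55950400}$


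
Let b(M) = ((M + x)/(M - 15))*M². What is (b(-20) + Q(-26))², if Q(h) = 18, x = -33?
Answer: 19061956/49 ≈ 3.8902e+5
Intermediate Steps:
b(M) = M²*(-33 + M)/(-15 + M) (b(M) = ((M - 33)/(M - 15))*M² = ((-33 + M)/(-15 + M))*M² = M²*(-33 + M)/(-15 + M))
(b(-20) + Q(-26))² = ((-20)²*(-33 - 20)/(-15 - 20) + 18)² = (400*(-53)/(-35) + 18)² = (400*(-1/35)*(-53) + 18)² = (4240/7 + 18)² = (4366/7)² = 19061956/49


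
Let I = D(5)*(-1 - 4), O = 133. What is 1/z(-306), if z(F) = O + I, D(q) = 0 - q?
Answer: 1/158 ≈ 0.0063291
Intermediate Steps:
D(q) = -q
I = 25 (I = (-1*5)*(-1 - 4) = -5*(-5) = 25)
z(F) = 158 (z(F) = 133 + 25 = 158)
1/z(-306) = 1/158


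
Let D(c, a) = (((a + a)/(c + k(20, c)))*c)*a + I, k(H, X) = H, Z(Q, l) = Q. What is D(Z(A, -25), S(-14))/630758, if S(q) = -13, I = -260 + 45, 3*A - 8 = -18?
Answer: -1413/3153790 ≈ -0.00044803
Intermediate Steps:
A = -10/3 (A = 8/3 + (1/3)*(-18) = 8/3 - 6 = -10/3 ≈ -3.3333)
I = -215
D(c, a) = -215 + 2*c*a**2/(20 + c) (D(c, a) = (((a + a)/(c + 20))*c)*a - 215 = (((2*a)/(20 + c))*c)*a - 215 = ((2*a/(20 + c))*c)*a - 215 = (2*a*c/(20 + c))*a - 215 = 2*c*a**2/(20 + c) - 215 = -215 + 2*c*a**2/(20 + c))
D(Z(A, -25), S(-14))/630758 = ((-4300 - 215*(-10/3) + 2*(-10/3)*(-13)**2)/(20 - 10/3))/630758 = ((-4300 + 2150/3 + 2*(-10/3)*169)/(50/3))*(1/630758) = (3*(-4300 + 2150/3 - 3380/3)/50)*(1/630758) = ((3/50)*(-4710))*(1/630758) = -1413/5*1/630758 = -1413/3153790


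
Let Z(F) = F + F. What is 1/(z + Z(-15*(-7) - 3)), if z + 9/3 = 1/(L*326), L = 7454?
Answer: 2430004/488430805 ≈ 0.0049751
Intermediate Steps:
Z(F) = 2*F
z = -7290011/2430004 (z = -3 + 1/(7454*326) = -3 + 1/2430004 = -7290011/2430004 ≈ -3.0000)
1/(z + Z(-15*(-7) - 3)) = 1/(-7290011/2430004 + 2*(-15*(-7) - 3)) = 1/(-7290011/2430004 + 2*(105 - 3)) = 1/(-7290011/2430004 + 2*102) = 1/(-7290011/2430004 + 204) = 1/(488430805/2430004) = 2430004/488430805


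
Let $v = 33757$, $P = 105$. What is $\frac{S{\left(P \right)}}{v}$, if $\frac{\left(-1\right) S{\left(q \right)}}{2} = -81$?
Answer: $\frac{162}{33757} \approx 0.004799$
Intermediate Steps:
$S{\left(q \right)} = 162$ ($S{\left(q \right)} = \left(-2\right) \left(-81\right) = 162$)
$\frac{S{\left(P \right)}}{v} = \frac{162}{33757}$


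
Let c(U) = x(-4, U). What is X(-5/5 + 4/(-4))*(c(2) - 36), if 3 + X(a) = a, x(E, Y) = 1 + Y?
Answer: 165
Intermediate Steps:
X(a) = -3 + a
c(U) = 1 + U
X(-5/5 + 4/(-4))*(c(2) - 36) = (-3 + (-5/5 + 4/(-4)))*((1 + 2) - 36) = (-3 + (-5*⅕ + 4*(-¼)))*(3 - 36) = (-3 + (-1 - 1))*(-33) = (-3 - 2)*(-33) = -5*(-33) = 165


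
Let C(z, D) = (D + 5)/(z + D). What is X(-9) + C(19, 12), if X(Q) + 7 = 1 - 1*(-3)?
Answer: -76/31 ≈ -2.4516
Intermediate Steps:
X(Q) = -3 (X(Q) = -7 + (1 - 1*(-3)) = -7 + (1 + 3) = -7 + 4 = -3)
C(z, D) = (5 + D)/(D + z)
X(-9) + C(19, 12) = -3 + (5 + 12)/(12 + 19) = -3 + 17/31 = -76/31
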